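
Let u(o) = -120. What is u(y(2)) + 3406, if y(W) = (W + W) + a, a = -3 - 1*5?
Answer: 3286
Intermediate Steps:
a = -8 (a = -3 - 5 = -8)
y(W) = -8 + 2*W (y(W) = (W + W) - 8 = 2*W - 8 = -8 + 2*W)
u(y(2)) + 3406 = -120 + 3406 = 3286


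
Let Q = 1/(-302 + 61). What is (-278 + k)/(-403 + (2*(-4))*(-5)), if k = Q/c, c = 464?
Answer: 31087073/40592112 ≈ 0.76584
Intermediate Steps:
Q = -1/241 (Q = 1/(-241) = -1/241 ≈ -0.0041494)
k = -1/111824 (k = -1/241/464 = -1/241*1/464 = -1/111824 ≈ -8.9426e-6)
(-278 + k)/(-403 + (2*(-4))*(-5)) = (-278 - 1/111824)/(-403 + (2*(-4))*(-5)) = -31087073/(111824*(-403 - 8*(-5))) = -31087073/(111824*(-403 + 40)) = -31087073/111824/(-363) = -31087073/111824*(-1/363) = 31087073/40592112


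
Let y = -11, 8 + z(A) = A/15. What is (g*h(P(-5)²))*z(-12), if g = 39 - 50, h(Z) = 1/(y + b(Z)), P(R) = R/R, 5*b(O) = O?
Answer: -242/27 ≈ -8.9630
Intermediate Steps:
b(O) = O/5
z(A) = -8 + A/15
P(R) = 1
h(Z) = 1/(-11 + Z/5)
g = -11
(g*h(P(-5)²))*z(-12) = (-55/(-55 + 1²))*(-8 + (1/15)*(-12)) = (-55/(-55 + 1))*(-8 - ⅘) = -55/(-54)*(-44/5) = -55*(-1)/54*(-44/5) = -11*(-5/54)*(-44/5) = (55/54)*(-44/5) = -242/27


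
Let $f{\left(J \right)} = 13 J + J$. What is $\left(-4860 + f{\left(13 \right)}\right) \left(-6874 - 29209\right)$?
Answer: $168796274$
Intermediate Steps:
$f{\left(J \right)} = 14 J$
$\left(-4860 + f{\left(13 \right)}\right) \left(-6874 - 29209\right) = \left(-4860 + 14 \cdot 13\right) \left(-6874 - 29209\right) = \left(-4860 + 182\right) \left(-36083\right) = \left(-4678\right) \left(-36083\right) = 168796274$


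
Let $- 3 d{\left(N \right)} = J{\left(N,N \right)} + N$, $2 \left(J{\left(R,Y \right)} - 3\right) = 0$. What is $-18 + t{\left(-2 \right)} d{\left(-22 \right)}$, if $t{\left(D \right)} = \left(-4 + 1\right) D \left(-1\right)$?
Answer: $-56$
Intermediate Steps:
$J{\left(R,Y \right)} = 3$ ($J{\left(R,Y \right)} = 3 + \frac{1}{2} \cdot 0 = 3 + 0 = 3$)
$d{\left(N \right)} = -1 - \frac{N}{3}$ ($d{\left(N \right)} = - \frac{3 + N}{3} = -1 - \frac{N}{3}$)
$t{\left(D \right)} = 3 D$ ($t{\left(D \right)} = - 3 D \left(-1\right) = 3 D$)
$-18 + t{\left(-2 \right)} d{\left(-22 \right)} = -18 + 3 \left(-2\right) \left(-1 - - \frac{22}{3}\right) = -18 - 6 \left(-1 + \frac{22}{3}\right) = -18 - 38 = -56$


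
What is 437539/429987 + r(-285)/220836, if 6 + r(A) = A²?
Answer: 43849158919/31652203044 ≈ 1.3853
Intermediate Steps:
r(A) = -6 + A²
437539/429987 + r(-285)/220836 = 437539/429987 + (-6 + (-285)²)/220836 = 437539*(1/429987) + (-6 + 81225)*(1/220836) = 437539/429987 + 81219*(1/220836) = 437539/429987 + 27073/73612 = 43849158919/31652203044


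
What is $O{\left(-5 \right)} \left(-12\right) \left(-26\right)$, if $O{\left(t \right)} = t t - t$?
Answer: $9360$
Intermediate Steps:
$O{\left(t \right)} = t^{2} - t$
$O{\left(-5 \right)} \left(-12\right) \left(-26\right) = - 5 \left(-1 - 5\right) \left(-12\right) \left(-26\right) = \left(-5\right) \left(-6\right) \left(-12\right) \left(-26\right) = 30 \left(-12\right) \left(-26\right) = \left(-360\right) \left(-26\right) = 9360$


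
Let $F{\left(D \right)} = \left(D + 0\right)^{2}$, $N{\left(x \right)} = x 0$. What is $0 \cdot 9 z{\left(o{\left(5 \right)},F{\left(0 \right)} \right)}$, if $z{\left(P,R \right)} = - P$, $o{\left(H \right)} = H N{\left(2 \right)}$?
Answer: $0$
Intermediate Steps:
$N{\left(x \right)} = 0$
$F{\left(D \right)} = D^{2}$
$o{\left(H \right)} = 0$ ($o{\left(H \right)} = H 0 = 0$)
$0 \cdot 9 z{\left(o{\left(5 \right)},F{\left(0 \right)} \right)} = 0 \cdot 9 \left(\left(-1\right) 0\right) = 0 \cdot 0 = 0$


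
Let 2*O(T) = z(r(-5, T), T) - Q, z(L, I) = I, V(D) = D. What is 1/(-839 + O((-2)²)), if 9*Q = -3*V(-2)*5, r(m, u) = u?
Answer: -3/2516 ≈ -0.0011924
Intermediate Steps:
Q = 10/3 (Q = (-3*(-2)*5)/9 = (6*5)/9 = (⅑)*30 = 10/3 ≈ 3.3333)
O(T) = -5/3 + T/2 (O(T) = (T - 1*10/3)/2 = (T - 10/3)/2 = (-10/3 + T)/2 = -5/3 + T/2)
1/(-839 + O((-2)²)) = 1/(-839 + (-5/3 + (½)*(-2)²)) = 1/(-839 + (-5/3 + (½)*4)) = 1/(-839 + (-5/3 + 2)) = 1/(-839 + ⅓) = 1/(-2516/3) = -3/2516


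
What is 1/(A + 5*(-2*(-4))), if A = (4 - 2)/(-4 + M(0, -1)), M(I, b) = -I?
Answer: 2/79 ≈ 0.025316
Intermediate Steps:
A = -1/2 (A = (4 - 2)/(-4 - 1*0) = 2/(-4 + 0) = 2/(-4) = 2*(-1/4) = -1/2 ≈ -0.50000)
1/(A + 5*(-2*(-4))) = 1/(-1/2 + 5*(-2*(-4))) = 1/(-1/2 + 5*8) = 1/(-1/2 + 40) = 1/(79/2) = 2/79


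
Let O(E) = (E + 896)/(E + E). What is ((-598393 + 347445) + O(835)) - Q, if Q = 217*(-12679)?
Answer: 4175661381/1670 ≈ 2.5004e+6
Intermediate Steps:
O(E) = (896 + E)/(2*E) (O(E) = (896 + E)/((2*E)) = (896 + E)*(1/(2*E)) = (896 + E)/(2*E))
Q = -2751343
((-598393 + 347445) + O(835)) - Q = ((-598393 + 347445) + (1/2)*(896 + 835)/835) - 1*(-2751343) = (-250948 + (1/2)*(1/835)*1731) + 2751343 = (-250948 + 1731/1670) + 2751343 = -419081429/1670 + 2751343 = 4175661381/1670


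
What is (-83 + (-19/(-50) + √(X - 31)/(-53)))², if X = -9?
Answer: 47935937249/7022500 + 8262*I*√10/1325 ≈ 6826.0 + 19.718*I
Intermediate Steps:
(-83 + (-19/(-50) + √(X - 31)/(-53)))² = (-83 + (-19/(-50) + √(-9 - 31)/(-53)))² = (-83 + (-19*(-1/50) + √(-40)*(-1/53)))² = (-83 + (19/50 + (2*I*√10)*(-1/53)))² = (-83 + (19/50 - 2*I*√10/53))² = (-4131/50 - 2*I*√10/53)²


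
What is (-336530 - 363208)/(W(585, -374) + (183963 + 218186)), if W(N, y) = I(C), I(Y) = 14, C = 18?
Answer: -699738/402163 ≈ -1.7399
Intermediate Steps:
W(N, y) = 14
(-336530 - 363208)/(W(585, -374) + (183963 + 218186)) = (-336530 - 363208)/(14 + (183963 + 218186)) = -699738/(14 + 402149) = -699738/402163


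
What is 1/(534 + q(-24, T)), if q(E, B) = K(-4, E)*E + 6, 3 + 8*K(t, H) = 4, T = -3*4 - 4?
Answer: 1/537 ≈ 0.0018622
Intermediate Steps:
T = -16 (T = -12 - 4 = -16)
K(t, H) = ⅛ (K(t, H) = -3/8 + (⅛)*4 = -3/8 + ½ = ⅛)
q(E, B) = 6 + E/8 (q(E, B) = E/8 + 6 = 6 + E/8)
1/(534 + q(-24, T)) = 1/(534 + (6 + (⅛)*(-24))) = 1/(534 + (6 - 3)) = 1/(534 + 3) = 1/537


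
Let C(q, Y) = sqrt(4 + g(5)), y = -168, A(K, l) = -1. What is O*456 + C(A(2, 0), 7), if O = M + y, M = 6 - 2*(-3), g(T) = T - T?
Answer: -71134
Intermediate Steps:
g(T) = 0
M = 12 (M = 6 + 6 = 12)
C(q, Y) = 2 (C(q, Y) = sqrt(4 + 0) = sqrt(4) = 2)
O = -156 (O = 12 - 168 = -156)
O*456 + C(A(2, 0), 7) = -156*456 + 2 = -71136 + 2 = -71134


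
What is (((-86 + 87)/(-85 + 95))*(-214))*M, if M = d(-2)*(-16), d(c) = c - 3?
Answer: -1712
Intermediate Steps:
d(c) = -3 + c
M = 80 (M = (-3 - 2)*(-16) = -5*(-16) = 80)
(((-86 + 87)/(-85 + 95))*(-214))*M = (((-86 + 87)/(-85 + 95))*(-214))*80 = ((1/10)*(-214))*80 = ((1*(⅒))*(-214))*80 = ((⅒)*(-214))*80 = -107/5*80 = -1712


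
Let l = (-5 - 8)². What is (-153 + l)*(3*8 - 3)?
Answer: 336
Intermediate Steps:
l = 169 (l = (-13)² = 169)
(-153 + l)*(3*8 - 3) = (-153 + 169)*(3*8 - 3) = 16*(24 - 3) = 16*21 = 336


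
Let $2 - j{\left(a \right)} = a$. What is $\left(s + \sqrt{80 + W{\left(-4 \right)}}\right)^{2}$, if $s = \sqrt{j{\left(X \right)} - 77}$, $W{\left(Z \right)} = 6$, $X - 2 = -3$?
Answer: $12 + 4 i \sqrt{1591} \approx 12.0 + 159.55 i$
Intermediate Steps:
$X = -1$ ($X = 2 - 3 = -1$)
$j{\left(a \right)} = 2 - a$
$s = i \sqrt{74}$ ($s = \sqrt{\left(2 - -1\right) - 77} = \sqrt{\left(2 + 1\right) - 77} = \sqrt{3 - 77} = \sqrt{-74} = i \sqrt{74} \approx 8.6023 i$)
$\left(s + \sqrt{80 + W{\left(-4 \right)}}\right)^{2} = \left(i \sqrt{74} + \sqrt{80 + 6}\right)^{2} = \left(i \sqrt{74} + \sqrt{86}\right)^{2} = \left(\sqrt{86} + i \sqrt{74}\right)^{2}$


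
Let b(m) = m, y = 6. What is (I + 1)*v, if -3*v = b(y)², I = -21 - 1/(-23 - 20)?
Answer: 10308/43 ≈ 239.72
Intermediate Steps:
I = -902/43 (I = -21 - 1/(-43) = -21 - 1*(-1/43) = -21 + 1/43 = -902/43 ≈ -20.977)
v = -12 (v = -⅓*6² = -⅓*36 = -12)
(I + 1)*v = (-902/43 + 1)*(-12) = -859/43*(-12) = 10308/43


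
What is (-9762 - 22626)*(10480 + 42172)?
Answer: -1705292976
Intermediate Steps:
(-9762 - 22626)*(10480 + 42172) = -32388*52652 = -1705292976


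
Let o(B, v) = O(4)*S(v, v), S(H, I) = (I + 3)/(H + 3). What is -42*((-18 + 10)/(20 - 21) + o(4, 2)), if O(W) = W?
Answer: -504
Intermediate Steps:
S(H, I) = (3 + I)/(3 + H)
o(B, v) = 4 (o(B, v) = 4*((3 + v)/(3 + v)) = 4*1 = 4)
-42*((-18 + 10)/(20 - 21) + o(4, 2)) = -42*((-18 + 10)/(20 - 21) + 4) = -42*(-8/(-1) + 4) = -42*(-8*(-1) + 4) = -42*(8 + 4) = -42*12 = -504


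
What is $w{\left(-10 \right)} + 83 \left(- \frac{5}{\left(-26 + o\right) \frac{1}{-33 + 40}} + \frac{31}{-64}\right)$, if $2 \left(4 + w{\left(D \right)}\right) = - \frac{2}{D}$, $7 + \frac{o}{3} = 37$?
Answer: $- \frac{14319}{160} \approx -89.494$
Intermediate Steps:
$o = 90$ ($o = -21 + 3 \cdot 37 = -21 + 111 = 90$)
$w{\left(D \right)} = -4 - \frac{1}{D}$ ($w{\left(D \right)} = -4 + \frac{\left(-2\right) \frac{1}{D}}{2} = -4 - \frac{1}{D}$)
$w{\left(-10 \right)} + 83 \left(- \frac{5}{\left(-26 + o\right) \frac{1}{-33 + 40}} + \frac{31}{-64}\right) = \left(-4 - \frac{1}{-10}\right) + 83 \left(- \frac{5}{\left(-26 + 90\right) \frac{1}{-33 + 40}} + \frac{31}{-64}\right) = \left(-4 - - \frac{1}{10}\right) + 83 \left(- \frac{5}{64 \cdot \frac{1}{7}} + 31 \left(- \frac{1}{64}\right)\right) = \left(-4 + \frac{1}{10}\right) + 83 \left(- \frac{5}{64 \cdot \frac{1}{7}} - \frac{31}{64}\right) = - \frac{39}{10} + 83 \left(- \frac{5}{\frac{64}{7}} - \frac{31}{64}\right) = - \frac{39}{10} + 83 \left(\left(-5\right) \frac{7}{64} - \frac{31}{64}\right) = - \frac{39}{10} + 83 \left(- \frac{35}{64} - \frac{31}{64}\right) = - \frac{39}{10} + 83 \left(- \frac{33}{32}\right) = - \frac{39}{10} - \frac{2739}{32} = - \frac{14319}{160}$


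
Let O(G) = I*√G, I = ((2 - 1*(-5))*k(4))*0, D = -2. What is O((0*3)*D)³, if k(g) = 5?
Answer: 0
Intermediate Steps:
I = 0 (I = ((2 - 1*(-5))*5)*0 = ((2 + 5)*5)*0 = (7*5)*0 = 35*0 = 0)
O(G) = 0 (O(G) = 0*√G = 0)
O((0*3)*D)³ = 0³ = 0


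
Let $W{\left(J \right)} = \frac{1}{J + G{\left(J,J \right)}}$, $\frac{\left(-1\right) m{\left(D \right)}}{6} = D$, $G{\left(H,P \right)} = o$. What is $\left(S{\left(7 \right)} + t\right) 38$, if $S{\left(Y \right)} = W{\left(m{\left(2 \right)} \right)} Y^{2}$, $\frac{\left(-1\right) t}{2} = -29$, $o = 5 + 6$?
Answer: $342$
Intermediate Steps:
$o = 11$
$G{\left(H,P \right)} = 11$
$t = 58$ ($t = \left(-2\right) \left(-29\right) = 58$)
$m{\left(D \right)} = - 6 D$
$W{\left(J \right)} = \frac{1}{11 + J}$ ($W{\left(J \right)} = \frac{1}{J + 11} = \frac{1}{11 + J}$)
$S{\left(Y \right)} = - Y^{2}$ ($S{\left(Y \right)} = \frac{Y^{2}}{11 - 12} = \frac{Y^{2}}{-1} = - Y^{2}$)
$\left(S{\left(7 \right)} + t\right) 38 = \left(- 7^{2} + 58\right) 38 = \left(\left(-1\right) 49 + 58\right) 38 = \left(-49 + 58\right) 38 = 9 \cdot 38 = 342$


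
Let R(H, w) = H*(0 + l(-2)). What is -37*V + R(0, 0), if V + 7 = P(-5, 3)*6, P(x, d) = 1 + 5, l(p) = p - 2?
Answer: -1073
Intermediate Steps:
l(p) = -2 + p
P(x, d) = 6
R(H, w) = -4*H (R(H, w) = H*(0 + (-2 - 2)) = H*(0 - 4) = H*(-4) = -4*H)
V = 29 (V = -7 + 6*6 = -7 + 36 = 29)
-37*V + R(0, 0) = -37*29 - 4*0 = -1073 + 0 = -1073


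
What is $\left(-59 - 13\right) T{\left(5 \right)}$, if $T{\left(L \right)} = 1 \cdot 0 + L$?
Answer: $-360$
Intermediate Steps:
$T{\left(L \right)} = L$ ($T{\left(L \right)} = 0 + L = L$)
$\left(-59 - 13\right) T{\left(5 \right)} = \left(-59 - 13\right) 5 = \left(-72\right) 5 = -360$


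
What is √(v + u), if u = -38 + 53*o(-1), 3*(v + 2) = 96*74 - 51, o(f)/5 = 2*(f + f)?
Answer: 3*√139 ≈ 35.370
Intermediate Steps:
o(f) = 20*f (o(f) = 5*(2*(f + f)) = 5*(2*(2*f)) = 5*(4*f) = 20*f)
v = 2349 (v = -2 + (96*74 - 51)/3 = -2 + (7104 - 51)/3 = -2 + (⅓)*7053 = -2 + 2351 = 2349)
u = -1098 (u = -38 + 53*(20*(-1)) = -38 + 53*(-20) = -38 - 1060 = -1098)
√(v + u) = √(2349 - 1098) = √1251 = 3*√139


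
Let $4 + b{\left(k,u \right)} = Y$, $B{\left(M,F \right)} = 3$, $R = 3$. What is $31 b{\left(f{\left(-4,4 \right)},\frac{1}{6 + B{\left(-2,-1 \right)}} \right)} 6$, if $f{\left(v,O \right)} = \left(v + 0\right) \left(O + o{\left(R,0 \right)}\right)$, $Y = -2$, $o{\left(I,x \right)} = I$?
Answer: $-1116$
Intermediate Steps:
$f{\left(v,O \right)} = v \left(3 + O\right)$ ($f{\left(v,O \right)} = \left(v + 0\right) \left(O + 3\right) = v \left(3 + O\right)$)
$b{\left(k,u \right)} = -6$ ($b{\left(k,u \right)} = -4 - 2 = -6$)
$31 b{\left(f{\left(-4,4 \right)},\frac{1}{6 + B{\left(-2,-1 \right)}} \right)} 6 = 31 \left(-6\right) 6 = \left(-186\right) 6 = -1116$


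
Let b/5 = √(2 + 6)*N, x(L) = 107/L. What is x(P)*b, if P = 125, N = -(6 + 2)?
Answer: -1712*√2/25 ≈ -96.845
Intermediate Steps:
N = -8 (N = -1*8 = -8)
b = -80*√2 (b = 5*(√(2 + 6)*(-8)) = 5*(√8*(-8)) = 5*((2*√2)*(-8)) = 5*(-16*√2) = -80*√2 ≈ -113.14)
x(P)*b = (107/125)*(-80*√2) = (107*(1/125))*(-80*√2) = 107*(-80*√2)/125 = -1712*√2/25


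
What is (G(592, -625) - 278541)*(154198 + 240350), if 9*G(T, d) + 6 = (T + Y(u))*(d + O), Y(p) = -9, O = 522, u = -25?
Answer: -337591576784/3 ≈ -1.1253e+11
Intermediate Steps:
G(T, d) = -⅔ + (-9 + T)*(522 + d)/9 (G(T, d) = -⅔ + ((T - 9)*(d + 522))/9 = -⅔ + ((-9 + T)*(522 + d))/9 = -⅔ + (-9 + T)*(522 + d)/9)
(G(592, -625) - 278541)*(154198 + 240350) = ((-1568/3 - 1*(-625) + 58*592 + (⅑)*592*(-625)) - 278541)*(154198 + 240350) = ((-1568/3 + 625 + 34336 - 370000/9) - 278541)*394548 = (-60055/9 - 278541)*394548 = -2566924/9*394548 = -337591576784/3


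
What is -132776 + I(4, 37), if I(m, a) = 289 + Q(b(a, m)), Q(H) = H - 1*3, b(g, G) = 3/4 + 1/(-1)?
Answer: -529961/4 ≈ -1.3249e+5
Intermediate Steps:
b(g, G) = -1/4 (b(g, G) = 3*(1/4) + 1*(-1) = 3/4 - 1 = -1/4)
Q(H) = -3 + H (Q(H) = H - 3 = -3 + H)
I(m, a) = 1143/4 (I(m, a) = 289 + (-3 - 1/4) = 289 - 13/4 = 1143/4)
-132776 + I(4, 37) = -132776 + 1143/4 = -529961/4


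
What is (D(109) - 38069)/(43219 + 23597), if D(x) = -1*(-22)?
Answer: -38047/66816 ≈ -0.56943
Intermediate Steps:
D(x) = 22
(D(109) - 38069)/(43219 + 23597) = (22 - 38069)/(43219 + 23597) = -38047/66816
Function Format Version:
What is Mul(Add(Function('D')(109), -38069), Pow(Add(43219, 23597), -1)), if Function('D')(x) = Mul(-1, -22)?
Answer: Rational(-38047, 66816) ≈ -0.56943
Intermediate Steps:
Function('D')(x) = 22
Mul(Add(Function('D')(109), -38069), Pow(Add(43219, 23597), -1)) = Mul(Add(22, -38069), Pow(Add(43219, 23597), -1)) = Mul(-38047, Pow(66816, -1)) = Mul(-38047, Rational(1, 66816)) = Rational(-38047, 66816)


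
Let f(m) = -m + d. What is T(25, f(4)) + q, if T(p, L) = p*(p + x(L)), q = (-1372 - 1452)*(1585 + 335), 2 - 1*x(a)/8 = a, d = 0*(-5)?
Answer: -5420255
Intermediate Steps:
d = 0
x(a) = 16 - 8*a
q = -5422080 (q = -2824*1920 = -5422080)
f(m) = -m (f(m) = -m + 0 = -m)
T(p, L) = p*(16 + p - 8*L) (T(p, L) = p*(p + (16 - 8*L)) = p*(16 + p - 8*L))
T(25, f(4)) + q = 25*(16 + 25 - (-8)*4) - 5422080 = 25*(16 + 25 - 8*(-4)) - 5422080 = 25*(16 + 25 + 32) - 5422080 = 25*73 - 5422080 = 1825 - 5422080 = -5420255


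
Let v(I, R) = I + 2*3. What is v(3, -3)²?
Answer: 81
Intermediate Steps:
v(I, R) = 6 + I (v(I, R) = I + 6 = 6 + I)
v(3, -3)² = (6 + 3)² = 9² = 81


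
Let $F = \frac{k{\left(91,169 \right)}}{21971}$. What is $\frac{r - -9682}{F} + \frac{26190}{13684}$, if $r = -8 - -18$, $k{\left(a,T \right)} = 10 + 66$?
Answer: $\frac{364239133991}{129998} \approx 2.8019 \cdot 10^{6}$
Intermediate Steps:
$k{\left(a,T \right)} = 76$
$r = 10$ ($r = -8 + 18 = 10$)
$F = \frac{76}{21971} \approx 0.0034591$
$\frac{r - -9682}{F} + \frac{26190}{13684} = \frac{10 - -9682}{\frac{76}{21971}} + \frac{26190}{13684} = \left(10 + 9682\right) \frac{21971}{76} + 26190 \cdot \frac{1}{13684} = 9692 \cdot \frac{21971}{76} + \frac{13095}{6842} = \frac{53235733}{19} + \frac{13095}{6842} = \frac{364239133991}{129998}$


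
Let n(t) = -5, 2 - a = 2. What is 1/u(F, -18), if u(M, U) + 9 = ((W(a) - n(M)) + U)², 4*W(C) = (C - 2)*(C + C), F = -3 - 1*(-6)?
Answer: 1/160 ≈ 0.0062500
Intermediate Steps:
a = 0 (a = 2 - 1*2 = 2 - 2 = 0)
F = 3 (F = -3 + 6 = 3)
W(C) = C*(-2 + C)/2 (W(C) = ((C - 2)*(C + C))/4 = ((-2 + C)*(2*C))/4 = (2*C*(-2 + C))/4 = C*(-2 + C)/2)
u(M, U) = -9 + (5 + U)² (u(M, U) = -9 + (((½)*0*(-2 + 0) - 1*(-5)) + U)² = -9 + (((½)*0*(-2) + 5) + U)² = -9 + ((0 + 5) + U)² = -9 + (5 + U)²)
1/u(F, -18) = 1/(-9 + (5 - 18)²) = 1/(-9 + (-13)²) = 1/(-9 + 169) = 1/160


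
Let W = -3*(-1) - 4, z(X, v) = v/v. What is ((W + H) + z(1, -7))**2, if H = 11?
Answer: 121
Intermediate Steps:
z(X, v) = 1
W = -1 (W = 3 - 4 = -1)
((W + H) + z(1, -7))**2 = ((-1 + 11) + 1)**2 = (10 + 1)**2 = 11**2 = 121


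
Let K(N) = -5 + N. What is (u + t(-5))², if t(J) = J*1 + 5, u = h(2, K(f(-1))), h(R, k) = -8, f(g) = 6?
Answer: 64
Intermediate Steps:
u = -8
t(J) = 5 + J (t(J) = J + 5 = 5 + J)
(u + t(-5))² = (-8 + (5 - 5))² = (-8 + 0)² = (-8)² = 64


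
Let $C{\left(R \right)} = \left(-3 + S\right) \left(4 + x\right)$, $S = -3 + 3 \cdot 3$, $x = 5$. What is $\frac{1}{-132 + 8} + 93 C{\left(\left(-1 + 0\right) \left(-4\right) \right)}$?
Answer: $\frac{311363}{124} \approx 2511.0$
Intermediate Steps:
$S = 6$ ($S = -3 + 9 = 6$)
$C{\left(R \right)} = 27$ ($C{\left(R \right)} = \left(-3 + 6\right) \left(4 + 5\right) = 3 \cdot 9 = 27$)
$\frac{1}{-132 + 8} + 93 C{\left(\left(-1 + 0\right) \left(-4\right) \right)} = \frac{1}{-132 + 8} + 93 \cdot 27 = \frac{1}{-124} + 2511 = - \frac{1}{124} + 2511 = \frac{311363}{124}$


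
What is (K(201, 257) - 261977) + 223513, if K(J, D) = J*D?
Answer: 13193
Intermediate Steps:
K(J, D) = D*J
(K(201, 257) - 261977) + 223513 = (257*201 - 261977) + 223513 = (51657 - 261977) + 223513 = -210320 + 223513 = 13193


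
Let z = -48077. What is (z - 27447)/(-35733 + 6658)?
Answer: 75524/29075 ≈ 2.5976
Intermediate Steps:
(z - 27447)/(-35733 + 6658) = (-48077 - 27447)/(-35733 + 6658) = -75524/(-29075) = -75524*(-1/29075) = 75524/29075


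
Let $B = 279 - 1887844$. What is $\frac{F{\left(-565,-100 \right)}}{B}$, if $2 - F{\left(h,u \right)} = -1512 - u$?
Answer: $- \frac{1414}{1887565} \approx -0.00074911$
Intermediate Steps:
$F{\left(h,u \right)} = 1514 + u$ ($F{\left(h,u \right)} = 2 - \left(-1512 - u\right) = 2 + \left(1512 + u\right) = 1514 + u$)
$B = -1887565$ ($B = 279 - 1887844 = -1887565$)
$\frac{F{\left(-565,-100 \right)}}{B} = \frac{1514 - 100}{-1887565} = 1414 \left(- \frac{1}{1887565}\right) = - \frac{1414}{1887565}$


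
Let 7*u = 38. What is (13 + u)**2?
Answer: 16641/49 ≈ 339.61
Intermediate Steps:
u = 38/7 (u = (1/7)*38 = 38/7 ≈ 5.4286)
(13 + u)**2 = (13 + 38/7)**2 = (129/7)**2 = 16641/49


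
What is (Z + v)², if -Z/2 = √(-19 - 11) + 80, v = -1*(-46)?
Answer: 12876 + 456*I*√30 ≈ 12876.0 + 2497.6*I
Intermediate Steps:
v = 46
Z = -160 - 2*I*√30 (Z = -2*(√(-19 - 11) + 80) = -2*(√(-30) + 80) = -2*(I*√30 + 80) = -2*(80 + I*√30) = -160 - 2*I*√30 ≈ -160.0 - 10.954*I)
(Z + v)² = ((-160 - 2*I*√30) + 46)² = (-114 - 2*I*√30)²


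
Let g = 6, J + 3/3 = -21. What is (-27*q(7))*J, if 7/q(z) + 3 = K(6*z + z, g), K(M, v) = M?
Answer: 2079/23 ≈ 90.391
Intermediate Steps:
J = -22 (J = -1 - 21 = -22)
q(z) = 7/(-3 + 7*z) (q(z) = 7/(-3 + (6*z + z)) = 7/(-3 + 7*z))
(-27*q(7))*J = -189/(-3 + 7*7)*(-22) = -189/(-3 + 49)*(-22) = -189/46*(-22) = 2079/23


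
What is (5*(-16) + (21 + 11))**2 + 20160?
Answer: 22464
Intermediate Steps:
(5*(-16) + (21 + 11))**2 + 20160 = (-80 + 32)**2 + 20160 = (-48)**2 + 20160 = 2304 + 20160 = 22464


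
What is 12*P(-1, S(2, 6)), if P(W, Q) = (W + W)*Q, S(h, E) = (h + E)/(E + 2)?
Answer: -24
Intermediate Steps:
S(h, E) = (E + h)/(2 + E)
P(W, Q) = 2*Q*W (P(W, Q) = (2*W)*Q = 2*Q*W)
12*P(-1, S(2, 6)) = 12*(2*((6 + 2)/(2 + 6))*(-1)) = 12*(2*(8/8)*(-1)) = 12*(2*((1/8)*8)*(-1)) = 12*(2*1*(-1)) = 12*(-2) = -24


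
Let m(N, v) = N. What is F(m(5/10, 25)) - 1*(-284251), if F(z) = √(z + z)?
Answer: 284252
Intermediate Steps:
F(z) = √2*√z (F(z) = √(2*z) = √2*√z)
F(m(5/10, 25)) - 1*(-284251) = √2*√(5/10) - 1*(-284251) = √2*√(5*(⅒)) + 284251 = √2*√(½) + 284251 = √2*(√2/2) + 284251 = 1 + 284251 = 284252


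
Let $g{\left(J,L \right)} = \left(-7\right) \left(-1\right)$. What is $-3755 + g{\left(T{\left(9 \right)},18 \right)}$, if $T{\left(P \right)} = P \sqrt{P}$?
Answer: $-3748$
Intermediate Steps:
$T{\left(P \right)} = P^{\frac{3}{2}}$
$g{\left(J,L \right)} = 7$
$-3755 + g{\left(T{\left(9 \right)},18 \right)} = -3755 + 7 = -3748$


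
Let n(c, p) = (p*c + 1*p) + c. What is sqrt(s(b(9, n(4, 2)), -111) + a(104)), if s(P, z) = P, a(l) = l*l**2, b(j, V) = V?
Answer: sqrt(1124878) ≈ 1060.6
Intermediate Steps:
n(c, p) = c + p + c*p (n(c, p) = (c*p + p) + c = (p + c*p) + c = c + p + c*p)
a(l) = l**3
sqrt(s(b(9, n(4, 2)), -111) + a(104)) = sqrt((4 + 2 + 4*2) + 104**3) = sqrt((4 + 2 + 8) + 1124864) = sqrt(14 + 1124864) = sqrt(1124878)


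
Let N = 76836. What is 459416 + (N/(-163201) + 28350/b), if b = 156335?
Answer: 2344309091228930/5102805667 ≈ 4.5942e+5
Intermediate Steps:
459416 + (N/(-163201) + 28350/b) = 459416 + (76836/(-163201) + 28350/156335) = 459416 + (76836*(-1/163201) + 28350*(1/156335)) = 459416 + (-76836/163201 + 5670/31267) = 459416 - 1477081542/5102805667 = 2344309091228930/5102805667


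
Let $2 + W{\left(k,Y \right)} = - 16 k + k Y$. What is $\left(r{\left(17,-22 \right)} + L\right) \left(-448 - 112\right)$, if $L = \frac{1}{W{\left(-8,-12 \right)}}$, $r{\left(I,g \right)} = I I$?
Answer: $- \frac{17964520}{111} \approx -1.6184 \cdot 10^{5}$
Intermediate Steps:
$r{\left(I,g \right)} = I^{2}$
$W{\left(k,Y \right)} = -2 - 16 k + Y k$ ($W{\left(k,Y \right)} = -2 + \left(- 16 k + k Y\right) = -2 + \left(- 16 k + Y k\right) = -2 - 16 k + Y k$)
$L = \frac{1}{222}$ ($L = \frac{1}{-2 - -128 - -96} = \frac{1}{-2 + 128 + 96} = \frac{1}{222} \approx 0.0045045$)
$\left(r{\left(17,-22 \right)} + L\right) \left(-448 - 112\right) = \left(17^{2} + \frac{1}{222}\right) \left(-448 - 112\right) = \left(289 + \frac{1}{222}\right) \left(-560\right) = \frac{64159}{222} \left(-560\right) = - \frac{17964520}{111}$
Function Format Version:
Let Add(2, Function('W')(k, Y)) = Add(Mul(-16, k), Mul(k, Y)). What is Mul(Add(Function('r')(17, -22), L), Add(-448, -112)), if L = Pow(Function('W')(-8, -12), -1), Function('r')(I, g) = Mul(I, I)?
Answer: Rational(-17964520, 111) ≈ -1.6184e+5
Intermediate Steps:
Function('r')(I, g) = Pow(I, 2)
Function('W')(k, Y) = Add(-2, Mul(-16, k), Mul(Y, k)) (Function('W')(k, Y) = Add(-2, Add(Mul(-16, k), Mul(k, Y))) = Add(-2, Add(Mul(-16, k), Mul(Y, k))) = Add(-2, Mul(-16, k), Mul(Y, k)))
L = Rational(1, 222) (L = Pow(Add(-2, Mul(-16, -8), Mul(-12, -8)), -1) = Pow(Add(-2, 128, 96), -1) = Pow(222, -1) = Rational(1, 222) ≈ 0.0045045)
Mul(Add(Function('r')(17, -22), L), Add(-448, -112)) = Mul(Add(Pow(17, 2), Rational(1, 222)), Add(-448, -112)) = Mul(Add(289, Rational(1, 222)), -560) = Mul(Rational(64159, 222), -560) = Rational(-17964520, 111)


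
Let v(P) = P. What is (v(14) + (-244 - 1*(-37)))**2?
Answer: 37249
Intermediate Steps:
(v(14) + (-244 - 1*(-37)))**2 = (14 + (-244 - 1*(-37)))**2 = (14 + (-244 + 37))**2 = (14 - 207)**2 = (-193)**2 = 37249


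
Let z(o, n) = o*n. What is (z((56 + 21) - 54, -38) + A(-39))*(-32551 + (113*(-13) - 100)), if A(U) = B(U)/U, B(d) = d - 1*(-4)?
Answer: 1161820120/39 ≈ 2.9790e+7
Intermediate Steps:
B(d) = 4 + d (B(d) = d + 4 = 4 + d)
z(o, n) = n*o
A(U) = (4 + U)/U
(z((56 + 21) - 54, -38) + A(-39))*(-32551 + (113*(-13) - 100)) = (-38*((56 + 21) - 54) + (4 - 39)/(-39))*(-32551 + (113*(-13) - 100)) = (-38*(77 - 54) - 1/39*(-35))*(-32551 + (-1469 - 100)) = (-38*23 + 35/39)*(-32551 - 1569) = (-874 + 35/39)*(-34120) = -34051/39*(-34120) = 1161820120/39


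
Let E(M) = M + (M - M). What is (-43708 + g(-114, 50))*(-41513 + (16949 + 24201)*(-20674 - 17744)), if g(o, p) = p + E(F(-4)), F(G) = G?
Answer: 69027098904006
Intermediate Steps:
E(M) = M (E(M) = M + 0 = M)
g(o, p) = -4 + p (g(o, p) = p - 4 = -4 + p)
(-43708 + g(-114, 50))*(-41513 + (16949 + 24201)*(-20674 - 17744)) = (-43708 + (-4 + 50))*(-41513 + (16949 + 24201)*(-20674 - 17744)) = (-43708 + 46)*(-41513 + 41150*(-38418)) = -43662*(-41513 - 1580900700) = -43662*(-1580942213) = 69027098904006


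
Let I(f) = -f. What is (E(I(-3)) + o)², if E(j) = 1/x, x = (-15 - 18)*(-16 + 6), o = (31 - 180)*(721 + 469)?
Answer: 3423689134265401/108900 ≈ 3.1439e+10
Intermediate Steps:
o = -177310 (o = -149*1190 = -177310)
x = 330 (x = -33*(-10) = 330)
E(j) = 1/330
(E(I(-3)) + o)² = (1/330 - 177310)² = (-58512299/330)² = 3423689134265401/108900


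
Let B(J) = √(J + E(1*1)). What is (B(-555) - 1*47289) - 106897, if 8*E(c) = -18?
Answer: -154186 + I*√2229/2 ≈ -1.5419e+5 + 23.606*I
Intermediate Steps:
E(c) = -9/4 (E(c) = (⅛)*(-18) = -9/4)
B(J) = √(-9/4 + J) (B(J) = √(J - 9/4) = √(-9/4 + J))
(B(-555) - 1*47289) - 106897 = (√(-9 + 4*(-555))/2 - 1*47289) - 106897 = (√(-9 - 2220)/2 - 47289) - 106897 = (√(-2229)/2 - 47289) - 106897 = ((I*√2229)/2 - 47289) - 106897 = (I*√2229/2 - 47289) - 106897 = (-47289 + I*√2229/2) - 106897 = -154186 + I*√2229/2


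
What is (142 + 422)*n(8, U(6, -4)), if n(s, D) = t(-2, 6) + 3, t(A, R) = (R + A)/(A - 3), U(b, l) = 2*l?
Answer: 6204/5 ≈ 1240.8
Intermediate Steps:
t(A, R) = (A + R)/(-3 + A)
n(s, D) = 11/5 (n(s, D) = (-2 + 6)/(-3 - 2) + 3 = 4/(-5) + 3 = -⅕*4 + 3 = -⅘ + 3 = 11/5)
(142 + 422)*n(8, U(6, -4)) = (142 + 422)*(11/5) = 564*(11/5) = 6204/5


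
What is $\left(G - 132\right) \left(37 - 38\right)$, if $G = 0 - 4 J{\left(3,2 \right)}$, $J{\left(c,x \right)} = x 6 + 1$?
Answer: $184$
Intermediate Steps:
$J{\left(c,x \right)} = 1 + 6 x$ ($J{\left(c,x \right)} = 6 x + 1 = 1 + 6 x$)
$G = -52$ ($G = 0 - 4 \left(1 + 6 \cdot 2\right) = 0 - 4 \left(1 + 12\right) = 0 - 52 = -52$)
$\left(G - 132\right) \left(37 - 38\right) = \left(-52 - 132\right) \left(37 - 38\right) = - 184 \left(37 - 38\right) = \left(-184\right) \left(-1\right) = 184$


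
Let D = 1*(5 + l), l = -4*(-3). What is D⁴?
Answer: 83521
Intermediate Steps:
l = 12
D = 17 (D = 1*(5 + 12) = 1*17 = 17)
D⁴ = 17⁴ = 83521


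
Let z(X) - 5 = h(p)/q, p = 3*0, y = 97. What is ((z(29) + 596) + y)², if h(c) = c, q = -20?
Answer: 487204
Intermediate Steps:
p = 0
z(X) = 5 (z(X) = 5 + 0/(-20) = 5 + 0*(-1/20) = 5 + 0 = 5)
((z(29) + 596) + y)² = ((5 + 596) + 97)² = (601 + 97)² = 698² = 487204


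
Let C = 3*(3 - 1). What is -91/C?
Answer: -91/6 ≈ -15.167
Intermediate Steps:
C = 6 (C = 3*2 = 6)
-91/C = -91/6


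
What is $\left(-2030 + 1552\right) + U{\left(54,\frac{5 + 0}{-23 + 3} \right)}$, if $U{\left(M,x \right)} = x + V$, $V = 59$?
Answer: $- \frac{1677}{4} \approx -419.25$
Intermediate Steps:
$U{\left(M,x \right)} = 59 + x$ ($U{\left(M,x \right)} = x + 59 = 59 + x$)
$\left(-2030 + 1552\right) + U{\left(54,\frac{5 + 0}{-23 + 3} \right)} = \left(-2030 + 1552\right) + \left(59 + \frac{5 + 0}{-23 + 3}\right) = -478 + \left(59 + \frac{5}{-20}\right) = -478 + \left(59 + 5 \left(- \frac{1}{20}\right)\right) = -478 + \left(59 - \frac{1}{4}\right) = -478 + \frac{235}{4} = - \frac{1677}{4}$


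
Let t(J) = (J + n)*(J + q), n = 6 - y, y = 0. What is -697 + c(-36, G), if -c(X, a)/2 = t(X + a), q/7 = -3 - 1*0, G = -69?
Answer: -25645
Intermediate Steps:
n = 6 (n = 6 - 1*0 = 6 + 0 = 6)
q = -21 (q = 7*(-3 - 1*0) = 7*(-3 + 0) = 7*(-3) = -21)
t(J) = (-21 + J)*(6 + J) (t(J) = (J + 6)*(J - 21) = (6 + J)*(-21 + J) = (-21 + J)*(6 + J))
c(X, a) = 252 - 2*(X + a)**2 + 30*X + 30*a (c(X, a) = -2*(-126 + (X + a)**2 - 15*(X + a)) = -2*(-126 + (X + a)**2 + (-15*X - 15*a)) = -2*(-126 + (X + a)**2 - 15*X - 15*a) = 252 - 2*(X + a)**2 + 30*X + 30*a)
-697 + c(-36, G) = -697 + (252 - 2*(-36 - 69)**2 + 30*(-36) + 30*(-69)) = -697 + (252 - 2*(-105)**2 - 1080 - 2070) = -697 + (252 - 2*11025 - 1080 - 2070) = -697 + (252 - 22050 - 1080 - 2070) = -697 - 24948 = -25645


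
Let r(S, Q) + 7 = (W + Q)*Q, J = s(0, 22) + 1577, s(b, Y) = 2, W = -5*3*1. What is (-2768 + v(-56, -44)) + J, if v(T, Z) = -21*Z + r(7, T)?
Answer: 3704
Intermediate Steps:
W = -15 (W = -15*1 = -15)
J = 1579 (J = 2 + 1577 = 1579)
r(S, Q) = -7 + Q*(-15 + Q) (r(S, Q) = -7 + (-15 + Q)*Q = -7 + Q*(-15 + Q))
v(T, Z) = -7 + T**2 - 21*Z - 15*T (v(T, Z) = -21*Z + (-7 + T**2 - 15*T) = -7 + T**2 - 21*Z - 15*T)
(-2768 + v(-56, -44)) + J = (-2768 + (-7 + (-56)**2 - 21*(-44) - 15*(-56))) + 1579 = (-2768 + (-7 + 3136 + 924 + 840)) + 1579 = (-2768 + 4893) + 1579 = 2125 + 1579 = 3704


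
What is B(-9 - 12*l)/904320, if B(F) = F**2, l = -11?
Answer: 1681/100480 ≈ 0.016730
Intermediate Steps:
B(-9 - 12*l)/904320 = (-9 - 12*(-11))**2/904320 = (-9 + 132)**2*(1/904320) = 123**2*(1/904320) = 15129*(1/904320) = 1681/100480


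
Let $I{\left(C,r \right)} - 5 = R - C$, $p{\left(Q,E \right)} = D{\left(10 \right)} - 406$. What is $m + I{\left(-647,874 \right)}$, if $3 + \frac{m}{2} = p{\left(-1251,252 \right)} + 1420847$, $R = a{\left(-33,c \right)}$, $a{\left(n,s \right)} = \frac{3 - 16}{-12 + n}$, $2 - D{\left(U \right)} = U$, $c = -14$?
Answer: $\frac{127868053}{45} \approx 2.8415 \cdot 10^{6}$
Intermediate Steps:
$D{\left(U \right)} = 2 - U$
$p{\left(Q,E \right)} = -414$ ($p{\left(Q,E \right)} = \left(2 - 10\right) - 406 = -8 - 406 = -414$)
$a{\left(n,s \right)} = - \frac{13}{-12 + n}$
$R = \frac{13}{45}$ ($R = - \frac{13}{-12 - 33} = - \frac{13}{-45} = \left(-13\right) \left(- \frac{1}{45}\right) = \frac{13}{45} \approx 0.28889$)
$m = 2840860$ ($m = -6 + 2 \left(-414 + 1420847\right) = -6 + 2 \cdot 1420433 = -6 + 2840866 = 2840860$)
$I{\left(C,r \right)} = \frac{238}{45} - C$ ($I{\left(C,r \right)} = 5 - \left(- \frac{13}{45} + C\right) = \frac{238}{45} - C$)
$m + I{\left(-647,874 \right)} = 2840860 + \left(\frac{238}{45} - -647\right) = 2840860 + \left(\frac{238}{45} + 647\right) = 2840860 + \frac{29353}{45} = \frac{127868053}{45}$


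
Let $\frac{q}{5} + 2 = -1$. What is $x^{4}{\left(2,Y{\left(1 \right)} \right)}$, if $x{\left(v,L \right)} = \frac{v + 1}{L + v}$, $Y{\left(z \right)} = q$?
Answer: $\frac{81}{28561} \approx 0.002836$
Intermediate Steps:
$q = -15$ ($q = -10 + 5 \left(-1\right) = -10 - 5 = -15$)
$Y{\left(z \right)} = -15$
$x{\left(v,L \right)} = \frac{1 + v}{L + v}$
$x^{4}{\left(2,Y{\left(1 \right)} \right)} = \left(\frac{1 + 2}{-15 + 2}\right)^{4} = \left(\frac{1}{-13} \cdot 3\right)^{4} = \left(\left(- \frac{1}{13}\right) 3\right)^{4} = \left(- \frac{3}{13}\right)^{4} = \frac{81}{28561}$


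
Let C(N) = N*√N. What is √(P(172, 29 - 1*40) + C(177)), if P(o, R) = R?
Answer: √(-11 + 177*√177) ≈ 48.413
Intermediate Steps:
C(N) = N^(3/2)
√(P(172, 29 - 1*40) + C(177)) = √((29 - 1*40) + 177^(3/2)) = √((29 - 40) + 177*√177) = √(-11 + 177*√177)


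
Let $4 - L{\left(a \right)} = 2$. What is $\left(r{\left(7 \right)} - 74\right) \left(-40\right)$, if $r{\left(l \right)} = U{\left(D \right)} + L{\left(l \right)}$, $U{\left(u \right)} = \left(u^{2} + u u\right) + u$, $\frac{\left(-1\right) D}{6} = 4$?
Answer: $-42240$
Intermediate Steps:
$D = -24$ ($D = \left(-6\right) 4 = -24$)
$L{\left(a \right)} = 2$ ($L{\left(a \right)} = 4 - 2 = 2$)
$U{\left(u \right)} = u + 2 u^{2}$ ($U{\left(u \right)} = \left(u^{2} + u^{2}\right) + u = 2 u^{2} + u = u + 2 u^{2}$)
$r{\left(l \right)} = 1130$ ($r{\left(l \right)} = - 24 \left(1 + 2 \left(-24\right)\right) + 2 = - 24 \left(1 - 48\right) + 2 = \left(-24\right) \left(-47\right) + 2 = 1128 + 2 = 1130$)
$\left(r{\left(7 \right)} - 74\right) \left(-40\right) = \left(1130 - 74\right) \left(-40\right) = 1056 \left(-40\right) = -42240$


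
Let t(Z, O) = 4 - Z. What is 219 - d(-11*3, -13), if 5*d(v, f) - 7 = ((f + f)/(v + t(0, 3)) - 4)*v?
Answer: 28582/145 ≈ 197.12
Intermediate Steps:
d(v, f) = 7/5 + v*(-4 + 2*f/(4 + v))/5 (d(v, f) = 7/5 + (((f + f)/(v + (4 - 1*0)) - 4)*v)/5 = 7/5 + (((2*f)/(v + (4 + 0)) - 4)*v)/5 = 7/5 + (((2*f)/(v + 4) - 4)*v)/5 = 7/5 + (((2*f)/(4 + v) - 4)*v)/5 = 7/5 + ((2*f/(4 + v) - 4)*v)/5 = 7/5 + ((-4 + 2*f/(4 + v))*v)/5 = 7/5 + (v*(-4 + 2*f/(4 + v)))/5 = 7/5 + v*(-4 + 2*f/(4 + v))/5)
219 - d(-11*3, -13) = 219 - (28 - (-99)*3 - 4*(-11*3)² + 2*(-13)*(-11*3))/(5*(4 - 11*3)) = 219 - (28 - 9*(-33) - 4*(-33)² + 2*(-13)*(-33))/(5*(4 - 33)) = 219 - (28 + 297 - 4*1089 + 858)/(5*(-29)) = 219 - (-1)*(28 + 297 - 4356 + 858)/(5*29) = 219 - (-1)*(-3173)/(5*29) = 219 - 1*3173/145 = 219 - 3173/145 = 28582/145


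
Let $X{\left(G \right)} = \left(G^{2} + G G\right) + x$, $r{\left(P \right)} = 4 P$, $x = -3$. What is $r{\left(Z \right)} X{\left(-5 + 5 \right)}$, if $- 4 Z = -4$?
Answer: $-12$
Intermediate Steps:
$Z = 1$ ($Z = \left(- \frac{1}{4}\right) \left(-4\right) = 1$)
$X{\left(G \right)} = -3 + 2 G^{2}$ ($X{\left(G \right)} = \left(G^{2} + G G\right) - 3 = \left(G^{2} + G^{2}\right) - 3 = 2 G^{2} - 3 = -3 + 2 G^{2}$)
$r{\left(Z \right)} X{\left(-5 + 5 \right)} = 4 \cdot 1 \left(-3 + 2 \left(-5 + 5\right)^{2}\right) = 4 \left(-3 + 2 \cdot 0^{2}\right) = 4 \left(-3 + 2 \cdot 0\right) = 4 \left(-3 + 0\right) = 4 \left(-3\right) = -12$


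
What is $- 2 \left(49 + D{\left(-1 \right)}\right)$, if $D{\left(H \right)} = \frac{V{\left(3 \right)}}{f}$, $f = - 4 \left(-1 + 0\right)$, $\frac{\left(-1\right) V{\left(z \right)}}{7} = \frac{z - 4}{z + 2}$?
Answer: $- \frac{987}{10} \approx -98.7$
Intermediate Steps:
$V{\left(z \right)} = - \frac{7 \left(-4 + z\right)}{2 + z}$ ($V{\left(z \right)} = - 7 \frac{z - 4}{z + 2} = - 7 \frac{-4 + z}{2 + z} = - \frac{7 \left(-4 + z\right)}{2 + z}$)
$f = 4$ ($f = \left(-4\right) \left(-1\right) = 4$)
$D{\left(H \right)} = \frac{7}{20}$ ($D{\left(H \right)} = \frac{7 \frac{1}{2 + 3} \left(4 - 3\right)}{4} = \frac{7 \left(4 - 3\right)}{5} \cdot \frac{1}{4} = 7 \cdot \frac{1}{5} \cdot 1 \cdot \frac{1}{4} = \frac{7}{5} \cdot \frac{1}{4} = \frac{7}{20}$)
$- 2 \left(49 + D{\left(-1 \right)}\right) = - 2 \left(49 + \frac{7}{20}\right) = \left(-2\right) \frac{987}{20} = - \frac{987}{10}$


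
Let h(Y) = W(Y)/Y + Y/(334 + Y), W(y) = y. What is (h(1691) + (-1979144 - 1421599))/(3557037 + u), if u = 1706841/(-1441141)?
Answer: -9924418734440119/10380535058561400 ≈ -0.95606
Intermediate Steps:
h(Y) = 1 + Y/(334 + Y) (h(Y) = Y/Y + Y/(334 + Y) = 1 + Y/(334 + Y))
u = -1706841/1441141 (u = 1706841*(-1/1441141) = -1706841/1441141 ≈ -1.1844)
(h(1691) + (-1979144 - 1421599))/(3557037 + u) = (2*(167 + 1691)/(334 + 1691) + (-1979144 - 1421599))/(3557037 - 1706841/1441141) = (2*1858/2025 - 3400743)/(5126190152376/1441141) = (2*(1/2025)*1858 - 3400743)*(1441141/5126190152376) = (3716/2025 - 3400743)*(1441141/5126190152376) = -6886500859/2025*1441141/5126190152376 = -9924418734440119/10380535058561400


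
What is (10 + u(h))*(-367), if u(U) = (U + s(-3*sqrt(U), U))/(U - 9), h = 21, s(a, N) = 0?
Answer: -17249/4 ≈ -4312.3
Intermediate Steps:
u(U) = U/(-9 + U) (u(U) = (U + 0)/(U - 9) = U/(-9 + U))
(10 + u(h))*(-367) = (10 + 21/(-9 + 21))*(-367) = (10 + 21/12)*(-367) = (10 + 21*(1/12))*(-367) = (10 + 7/4)*(-367) = (47/4)*(-367) = -17249/4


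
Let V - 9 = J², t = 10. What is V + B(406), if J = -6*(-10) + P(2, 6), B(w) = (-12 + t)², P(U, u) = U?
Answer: 3857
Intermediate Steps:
B(w) = 4 (B(w) = (-12 + 10)² = (-2)² = 4)
J = 62 (J = -6*(-10) + 2 = 60 + 2 = 62)
V = 3853 (V = 9 + 62² = 9 + 3844 = 3853)
V + B(406) = 3853 + 4 = 3857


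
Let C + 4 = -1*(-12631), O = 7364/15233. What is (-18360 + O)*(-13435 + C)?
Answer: 225973776928/15233 ≈ 1.4834e+7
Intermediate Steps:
O = 7364/15233 (O = 7364*(1/15233) = 7364/15233 ≈ 0.48342)
C = 12627 (C = -4 - 1*(-12631) = -4 + 12631 = 12627)
(-18360 + O)*(-13435 + C) = (-18360 + 7364/15233)*(-13435 + 12627) = -279670516/15233*(-808) = 225973776928/15233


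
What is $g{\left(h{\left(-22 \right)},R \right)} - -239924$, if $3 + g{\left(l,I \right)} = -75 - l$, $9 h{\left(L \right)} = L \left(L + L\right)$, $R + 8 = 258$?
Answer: $\frac{2157646}{9} \approx 2.3974 \cdot 10^{5}$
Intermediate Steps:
$R = 250$ ($R = -8 + 258 = 250$)
$h{\left(L \right)} = \frac{2 L^{2}}{9}$ ($h{\left(L \right)} = \frac{L \left(L + L\right)}{9} = \frac{L 2 L}{9} = \frac{2 L^{2}}{9}$)
$g{\left(l,I \right)} = -78 - l$ ($g{\left(l,I \right)} = -3 - \left(75 + l\right) = -78 - l$)
$g{\left(h{\left(-22 \right)},R \right)} - -239924 = \left(-78 - \frac{2 \left(-22\right)^{2}}{9}\right) - -239924 = \left(-78 - \frac{2}{9} \cdot 484\right) + 239924 = \left(-78 - \frac{968}{9}\right) + 239924 = - \frac{1670}{9} + 239924 = \frac{2157646}{9}$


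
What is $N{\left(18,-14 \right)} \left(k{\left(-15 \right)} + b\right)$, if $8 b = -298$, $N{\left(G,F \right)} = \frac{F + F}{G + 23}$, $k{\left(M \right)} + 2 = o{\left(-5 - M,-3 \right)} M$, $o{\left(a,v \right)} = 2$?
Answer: $\frac{1939}{41} \approx 47.293$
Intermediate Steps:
$k{\left(M \right)} = -2 + 2 M$
$N{\left(G,F \right)} = \frac{2 F}{23 + G}$
$b = - \frac{149}{4}$ ($b = \frac{1}{8} \left(-298\right) = - \frac{149}{4} \approx -37.25$)
$N{\left(18,-14 \right)} \left(k{\left(-15 \right)} + b\right) = 2 \left(-14\right) \frac{1}{23 + 18} \left(\left(-2 + 2 \left(-15\right)\right) - \frac{149}{4}\right) = 2 \left(-14\right) \frac{1}{41} \left(\left(-2 - 30\right) - \frac{149}{4}\right) = 2 \left(-14\right) \frac{1}{41} \left(-32 - \frac{149}{4}\right) = \left(- \frac{28}{41}\right) \left(- \frac{277}{4}\right) = \frac{1939}{41}$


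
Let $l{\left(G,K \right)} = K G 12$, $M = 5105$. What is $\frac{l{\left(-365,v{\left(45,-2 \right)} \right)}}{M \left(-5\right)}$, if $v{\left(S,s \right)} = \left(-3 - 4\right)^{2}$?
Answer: $\frac{42924}{5105} \approx 8.4082$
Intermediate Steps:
$v{\left(S,s \right)} = 49$ ($v{\left(S,s \right)} = \left(-7\right)^{2} = 49$)
$l{\left(G,K \right)} = 12 G K$ ($l{\left(G,K \right)} = G K 12 = 12 G K$)
$\frac{l{\left(-365,v{\left(45,-2 \right)} \right)}}{M \left(-5\right)} = \frac{12 \left(-365\right) 49}{5105 \left(-5\right)} = - \frac{214620}{-25525} = \left(-214620\right) \left(- \frac{1}{25525}\right) = \frac{42924}{5105}$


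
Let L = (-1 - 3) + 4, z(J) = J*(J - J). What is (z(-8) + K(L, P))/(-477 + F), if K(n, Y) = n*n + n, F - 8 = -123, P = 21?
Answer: 0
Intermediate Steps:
F = -115 (F = 8 - 123 = -115)
z(J) = 0 (z(J) = J*0 = 0)
L = 0 (L = -4 + 4 = 0)
K(n, Y) = n + n**2 (K(n, Y) = n**2 + n = n + n**2)
(z(-8) + K(L, P))/(-477 + F) = (0 + 0*(1 + 0))/(-477 - 115) = (0 + 0*1)/(-592) = (0 + 0)*(-1/592) = 0*(-1/592) = 0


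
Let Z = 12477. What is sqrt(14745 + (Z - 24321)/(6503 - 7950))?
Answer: sqrt(30890351973)/1447 ≈ 121.46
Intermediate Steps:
sqrt(14745 + (Z - 24321)/(6503 - 7950)) = sqrt(14745 + (12477 - 24321)/(6503 - 7950)) = sqrt(14745 - 11844/(-1447)) = sqrt(14745 - 11844*(-1/1447)) = sqrt(14745 + 11844/1447) = sqrt(21347859/1447) = sqrt(30890351973)/1447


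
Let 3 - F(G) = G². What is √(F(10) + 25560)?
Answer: √25463 ≈ 159.57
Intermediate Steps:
F(G) = 3 - G²
√(F(10) + 25560) = √((3 - 1*10²) + 25560) = √((3 - 1*100) + 25560) = √((3 - 100) + 25560) = √(-97 + 25560) = √25463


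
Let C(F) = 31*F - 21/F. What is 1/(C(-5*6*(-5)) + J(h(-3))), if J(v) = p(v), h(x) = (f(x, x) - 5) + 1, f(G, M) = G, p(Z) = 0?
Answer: 50/232493 ≈ 0.00021506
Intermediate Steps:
h(x) = -4 + x (h(x) = (x - 5) + 1 = (-5 + x) + 1 = -4 + x)
J(v) = 0
C(F) = -21/F + 31*F
1/(C(-5*6*(-5)) + J(h(-3))) = 1/((-21/(-5*6*(-5)) + 31*(-5*6*(-5))) + 0) = 1/((-21/((-30*(-5))) + 31*(-30*(-5))) + 0) = 1/((-21/150 + 31*150) + 0) = 1/((-21*1/150 + 4650) + 0) = 1/((-7/50 + 4650) + 0) = 1/(232493/50 + 0) = 1/(232493/50) = 50/232493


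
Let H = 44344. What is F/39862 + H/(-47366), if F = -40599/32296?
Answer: -2594983704751/2771735926256 ≈ -0.93623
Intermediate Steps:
F = -40599/32296 (F = -40599*1/32296 = -40599/32296 ≈ -1.2571)
F/39862 + H/(-47366) = -40599/32296/39862 + 44344/(-47366) = -40599/32296*1/39862 + 44344*(-1/47366) = -40599/1287383152 - 22172/23683 = -2594983704751/2771735926256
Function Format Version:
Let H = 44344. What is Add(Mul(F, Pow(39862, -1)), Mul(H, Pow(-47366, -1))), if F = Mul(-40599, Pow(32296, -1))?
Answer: Rational(-2594983704751, 2771735926256) ≈ -0.93623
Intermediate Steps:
F = Rational(-40599, 32296) (F = Mul(-40599, Rational(1, 32296)) = Rational(-40599, 32296) ≈ -1.2571)
Add(Mul(F, Pow(39862, -1)), Mul(H, Pow(-47366, -1))) = Add(Mul(Rational(-40599, 32296), Pow(39862, -1)), Mul(44344, Pow(-47366, -1))) = Add(Mul(Rational(-40599, 32296), Rational(1, 39862)), Mul(44344, Rational(-1, 47366))) = Add(Rational(-40599, 1287383152), Rational(-22172, 23683)) = Rational(-2594983704751, 2771735926256)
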